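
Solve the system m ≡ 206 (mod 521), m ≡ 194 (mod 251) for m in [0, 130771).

20525

521⁻¹ mod 251: 521*185 ≡ 1 (mod 251), so 521⁻¹ ≡ 185.
m = 206 + 521*((194 − 206)*185 mod 251) = 206 + 521*39 = 20525.
Check: 20525 mod 521 = 206, 20525 mod 251 = 194. ✓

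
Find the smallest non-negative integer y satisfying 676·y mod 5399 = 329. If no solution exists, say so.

2692

gcd(676, 5399) = 1, so a unique solution mod 5399 exists.
676⁻¹ ≡ 4800 (mod 5399).
y ≡ 4800·329 ≡ 2692 (mod 5399).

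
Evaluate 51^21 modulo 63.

Using repeated squaring:
21 in binary is 10101, i.e. 21 = 16 + 4 + 1.
51^1 ≡ 51 (mod 63)
51^2 ≡ 51^2 = 2601 ≡ 18 (mod 63)
51^4 ≡ 18^2 = 324 ≡ 9 (mod 63)
51^8 ≡ 9^2 = 81 ≡ 18 (mod 63)
51^16 ≡ 18^2 = 324 ≡ 9 (mod 63)
51^21 = 51^16 * 51^4 * 51^1 ≡ 9 * 9 * 51 (mod 63).
Accumulate the product:
9 * 9 = 81 ≡ 18
18 * 51 = 918 ≡ 36

36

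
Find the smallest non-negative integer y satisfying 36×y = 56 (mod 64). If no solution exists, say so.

14

gcd(36, 64) = 4, and 4 | 56, so solutions exist.
Divide through by 4: 9×y ≡ 14 mod 16.
9⁻¹ ≡ 9 (mod 16).
y ≡ 9×14 ≡ 14 (mod 16).
The smallest non-negative solution is y = 14.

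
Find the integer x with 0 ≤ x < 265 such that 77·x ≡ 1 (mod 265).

By the extended Euclidean algorithm:
265 = 3·77 + 34
77 = 2·34 + 9
34 = 3·9 + 7
9 = 1·7 + 2
7 = 3·2 + 1
2 = 2·1 + 0
gcd(77, 265) = 1, so the inverse exists.
Back-substitute for 1:
1 = 1·7 − 3·2
  = −3·9 + 4·7
  = 4·34 − 15·9
  = −15·77 + 34·34
  = 34·265 − 117·77
So 77⁻¹ ≡ −117 ≡ 148 (mod 265).

148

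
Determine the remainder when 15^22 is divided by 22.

15^1 ≡ 15 (mod 22)
15^2 ≡ 15^2 = 225 ≡ 5 (mod 22)
15^4 ≡ 5^2 = 25 ≡ 3 (mod 22)
15^8 ≡ 3^2 = 9 (mod 22)
15^16 ≡ 9^2 = 81 ≡ 15 (mod 22)
15^22 = 15^16 · 15^4 · 15^2 ≡ 15 · 3 · 5 (mod 22).
Accumulate the product:
15 · 3 = 45 ≡ 1
1 · 5 = 5

5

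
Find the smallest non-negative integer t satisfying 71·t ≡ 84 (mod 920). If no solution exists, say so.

gcd(71, 920) = 1, so a unique solution mod 920 exists.
71⁻¹ ≡ 311 (mod 920).
t ≡ 311·84 ≡ 364 (mod 920).

364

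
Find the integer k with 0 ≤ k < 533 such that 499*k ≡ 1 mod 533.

Run the extended Euclidean algorithm:
533 = 1·499 + 34
499 = 14·34 + 23
34 = 1·23 + 11
23 = 2·11 + 1
11 = 11·1 + 0
gcd(499, 533) = 1, so the inverse exists.
Back-substitute for 1:
1 = 1·23 − 2·11
  = −2·34 + 3·23
  = 3·499 − 44·34
  = −44·533 + 47·499
So 499⁻¹ ≡ 47 (mod 533).

47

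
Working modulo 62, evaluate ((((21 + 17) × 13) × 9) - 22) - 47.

37

21 + 17 = 38
38 × 13 = 494 ≡ 60 (mod 62)
60 × 9 = 540 ≡ 44 (mod 62)
44 - 22 = 22
22 - 47 = -25 ≡ 37 (mod 62)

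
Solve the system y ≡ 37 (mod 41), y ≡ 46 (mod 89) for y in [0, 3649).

41⁻¹ mod 89: 41·76 ≡ 1 (mod 89), so 41⁻¹ ≡ 76.
y = 37 + 41·((46 − 37)·76 mod 89) = 37 + 41·61 = 2538.
Check: 2538 mod 41 = 37, 2538 mod 89 = 46. ✓

2538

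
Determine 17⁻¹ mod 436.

77

Run the extended Euclidean algorithm:
436 = 25·17 + 11
17 = 1·11 + 6
11 = 1·6 + 5
6 = 1·5 + 1
5 = 5·1 + 0
gcd(17, 436) = 1, so the inverse exists.
Back-substitute for 1:
1 = 1·6 − 1·5
  = −1·11 + 2·6
  = 2·17 − 3·11
  = −3·436 + 77·17
So 17⁻¹ ≡ 77 (mod 436).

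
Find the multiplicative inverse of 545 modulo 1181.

1168

By the extended Euclidean algorithm:
1181 = 2×545 + 91
545 = 5×91 + 90
91 = 1×90 + 1
90 = 90×1 + 0
gcd(545, 1181) = 1, so the inverse exists.
Back-substitute for 1:
1 = 1×91 − 1×90
  = −1×545 + 6×91
  = 6×1181 − 13×545
So 545⁻¹ ≡ −13 ≡ 1168 (mod 1181).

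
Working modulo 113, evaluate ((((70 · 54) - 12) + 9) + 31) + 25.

104

70 · 54 = 3780 ≡ 51 (mod 113)
51 - 12 = 39
39 + 9 = 48
48 + 31 = 79
79 + 25 = 104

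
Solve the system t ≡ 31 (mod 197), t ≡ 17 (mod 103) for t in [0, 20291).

2592

197⁻¹ mod 103: 197*80 ≡ 1 (mod 103), so 197⁻¹ ≡ 80.
t = 31 + 197*((17 − 31)*80 mod 103) = 31 + 197*13 = 2592.
Check: 2592 mod 197 = 31, 2592 mod 103 = 17. ✓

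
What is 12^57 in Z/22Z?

12

12^1 ≡ 12 (mod 22)
12^2 ≡ 12^2 = 144 ≡ 12 (mod 22)
12^4 ≡ 12^2 = 144 ≡ 12 (mod 22)
12^8 ≡ 12^2 = 144 ≡ 12 (mod 22)
12^16 ≡ 12^2 = 144 ≡ 12 (mod 22)
12^32 ≡ 12^2 = 144 ≡ 12 (mod 22)
12^57 = 12^32 · 12^16 · 12^8 · 12^1 ≡ 12 · 12 · 12 · 12 (mod 22).
Accumulate the product:
12 · 12 = 144 ≡ 12
12 · 12 = 144 ≡ 12
12 · 12 = 144 ≡ 12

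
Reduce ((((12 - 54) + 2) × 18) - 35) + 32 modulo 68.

12 - 54 = -42 ≡ 26 (mod 68)
26 + 2 = 28
28 × 18 = 504 ≡ 28 (mod 68)
28 - 35 = -7 ≡ 61 (mod 68)
61 + 32 = 93 ≡ 25 (mod 68)

25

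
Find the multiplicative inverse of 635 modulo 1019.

475

1019 = 1×635 + 384
635 = 1×384 + 251
384 = 1×251 + 133
251 = 1×133 + 118
133 = 1×118 + 15
118 = 7×15 + 13
15 = 1×13 + 2
13 = 6×2 + 1
2 = 2×1 + 0
gcd(635, 1019) = 1, so the inverse exists.
Back-substitute for 1:
1 = 1×13 − 6×2
  = −6×15 + 7×13
  = 7×118 − 55×15
  = −55×133 + 62×118
  = 62×251 − 117×133
  = −117×384 + 179×251
  = 179×635 − 296×384
  = −296×1019 + 475×635
So 635⁻¹ ≡ 475 (mod 1019).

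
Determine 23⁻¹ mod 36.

11

36 = 1×23 + 13
23 = 1×13 + 10
13 = 1×10 + 3
10 = 3×3 + 1
3 = 3×1 + 0
gcd(23, 36) = 1, so the inverse exists.
Back-substitute for 1:
1 = 1×10 − 3×3
  = −3×13 + 4×10
  = 4×23 − 7×13
  = −7×36 + 11×23
So 23⁻¹ ≡ 11 (mod 36).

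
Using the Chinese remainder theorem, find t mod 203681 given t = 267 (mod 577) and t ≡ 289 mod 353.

154903

577⁻¹ mod 353: 577×301 ≡ 1 (mod 353), so 577⁻¹ ≡ 301.
t = 267 + 577×((289 − 267)×301 mod 353) = 267 + 577×268 = 154903.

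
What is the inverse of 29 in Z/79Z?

30

By the extended Euclidean algorithm:
79 = 2·29 + 21
29 = 1·21 + 8
21 = 2·8 + 5
8 = 1·5 + 3
5 = 1·3 + 2
3 = 1·2 + 1
2 = 2·1 + 0
gcd(29, 79) = 1, so the inverse exists.
Back-substitute for 1:
1 = 1·3 − 1·2
  = −1·5 + 2·3
  = 2·8 − 3·5
  = −3·21 + 8·8
  = 8·29 − 11·21
  = −11·79 + 30·29
So 29⁻¹ ≡ 30 (mod 79).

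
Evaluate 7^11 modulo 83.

64

7^1 ≡ 7 (mod 83)
7^2 ≡ 7^2 = 49 (mod 83)
7^4 ≡ 49^2 = 2401 ≡ 77 (mod 83)
7^8 ≡ 77^2 = 5929 ≡ 36 (mod 83)
7^11 = 7^8 · 7^2 · 7^1 ≡ 36 · 49 · 7 (mod 83).
Accumulate the product:
36 · 49 = 1764 ≡ 21
21 · 7 = 147 ≡ 64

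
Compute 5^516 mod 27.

10

By square-and-multiply:
516 in binary is 1000000100, i.e. 516 = 512 + 4.
5^1 ≡ 5 (mod 27)
5^2 ≡ 5^2 = 25 (mod 27)
5^4 ≡ 25^2 = 625 ≡ 4 (mod 27)
5^8 ≡ 4^2 = 16 (mod 27)
5^16 ≡ 16^2 = 256 ≡ 13 (mod 27)
5^32 ≡ 13^2 = 169 ≡ 7 (mod 27)
5^64 ≡ 7^2 = 49 ≡ 22 (mod 27)
5^128 ≡ 22^2 = 484 ≡ 25 (mod 27)
5^256 ≡ 25^2 = 625 ≡ 4 (mod 27)
5^512 ≡ 4^2 = 16 (mod 27)
5^516 = 5^512 * 5^4 ≡ 16 * 4 (mod 27).
16 * 4 = 64 ≡ 10 (mod 27).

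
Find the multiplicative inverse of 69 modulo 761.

375

Run the extended Euclidean algorithm:
761 = 11*69 + 2
69 = 34*2 + 1
2 = 2*1 + 0
gcd(69, 761) = 1, so the inverse exists.
Back-substitute for 1:
1 = 1*69 − 34*2
  = −34*761 + 375*69
So 69⁻¹ ≡ 375 (mod 761).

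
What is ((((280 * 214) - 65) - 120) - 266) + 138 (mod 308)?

163

280 * 214 = 59920 ≡ 168 (mod 308)
168 - 65 = 103
103 - 120 = -17 ≡ 291 (mod 308)
291 - 266 = 25
25 + 138 = 163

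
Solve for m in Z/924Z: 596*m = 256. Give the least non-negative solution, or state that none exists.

95

gcd(596, 924) = 4, and 4 | 256, so solutions exist.
Divide through by 4: 149*m mod 231 = 64.
149⁻¹ ≡ 200 (mod 231).
m ≡ 200*64 ≡ 95 (mod 231).
The smallest non-negative solution is m = 95.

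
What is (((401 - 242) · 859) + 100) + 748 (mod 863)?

401 - 242 = 159
159 · 859 = 136581 ≡ 227 (mod 863)
227 + 100 = 327
327 + 748 = 1075 ≡ 212 (mod 863)

212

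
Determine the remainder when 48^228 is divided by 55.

31

Using repeated squaring:
48^1 ≡ 48 (mod 55)
48^2 ≡ 48^2 = 2304 ≡ 49 (mod 55)
48^4 ≡ 49^2 = 2401 ≡ 36 (mod 55)
48^8 ≡ 36^2 = 1296 ≡ 31 (mod 55)
48^16 ≡ 31^2 = 961 ≡ 26 (mod 55)
48^32 ≡ 26^2 = 676 ≡ 16 (mod 55)
48^64 ≡ 16^2 = 256 ≡ 36 (mod 55)
48^128 ≡ 36^2 = 1296 ≡ 31 (mod 55)
48^228 = 48^128 * 48^64 * 48^32 * 48^4 ≡ 31 * 36 * 16 * 36 (mod 55).
Accumulate the product:
31 * 36 = 1116 ≡ 16
16 * 16 = 256 ≡ 36
36 * 36 = 1296 ≡ 31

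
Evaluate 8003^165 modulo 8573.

4707

Compute successive squares:
165 in binary is 10100101, i.e. 165 = 128 + 32 + 4 + 1.
8003^1 ≡ 8003 (mod 8573)
8003^2 ≡ 8003^2 = 64048009 ≡ 7699 (mod 8573)
8003^4 ≡ 7699^2 = 59274601 ≡ 879 (mod 8573)
8003^8 ≡ 879^2 = 772641 ≡ 1071 (mod 8573)
8003^16 ≡ 1071^2 = 1147041 ≡ 6832 (mod 8573)
8003^32 ≡ 6832^2 = 46676224 ≡ 4812 (mod 8573)
8003^64 ≡ 4812^2 = 23155344 ≡ 8244 (mod 8573)
8003^128 ≡ 8244^2 = 67963536 ≡ 5365 (mod 8573)
8003^165 = 8003^128 * 8003^32 * 8003^4 * 8003^1 ≡ 5365 * 4812 * 879 * 8003 (mod 8573).
Accumulate the product:
5365 * 4812 = 25816380 ≡ 3077
3077 * 879 = 2704683 ≡ 4188
4188 * 8003 = 33516564 ≡ 4707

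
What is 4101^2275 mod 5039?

Using repeated squaring:
2275 in binary is 100011100011, i.e. 2275 = 2048 + 128 + 64 + 32 + 2 + 1.
4101^1 ≡ 4101 (mod 5039)
4101^2 ≡ 4101^2 = 16818201 ≡ 3058 (mod 5039)
4101^4 ≡ 3058^2 = 9351364 ≡ 4019 (mod 5039)
4101^8 ≡ 4019^2 = 16152361 ≡ 2366 (mod 5039)
4101^16 ≡ 2366^2 = 5597956 ≡ 4666 (mod 5039)
4101^32 ≡ 4666^2 = 21771556 ≡ 3076 (mod 5039)
4101^64 ≡ 3076^2 = 9461776 ≡ 3573 (mod 5039)
4101^128 ≡ 3573^2 = 12766329 ≡ 2542 (mod 5039)
4101^256 ≡ 2542^2 = 6461764 ≡ 1766 (mod 5039)
4101^512 ≡ 1766^2 = 3118756 ≡ 4654 (mod 5039)
4101^1024 ≡ 4654^2 = 21659716 ≡ 2094 (mod 5039)
4101^2048 ≡ 2094^2 = 4384836 ≡ 906 (mod 5039)
4101^2275 = 4101^2048 × 4101^128 × 4101^64 × 4101^32 × 4101^2 × 4101^1 ≡ 906 × 2542 × 3573 × 3076 × 3058 × 4101 (mod 5039).
Accumulate the product:
906 × 2542 = 2303052 ≡ 229
229 × 3573 = 818217 ≡ 1899
1899 × 3076 = 5841324 ≡ 1123
1123 × 3058 = 3434134 ≡ 2575
2575 × 4101 = 10560075 ≡ 3370

3370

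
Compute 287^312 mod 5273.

Using repeated squaring:
287^1 ≡ 287 (mod 5273)
287^2 ≡ 287^2 = 82369 ≡ 3274 (mod 5273)
287^4 ≡ 3274^2 = 10719076 ≡ 4340 (mod 5273)
287^8 ≡ 4340^2 = 18835600 ≡ 444 (mod 5273)
287^16 ≡ 444^2 = 197136 ≡ 2035 (mod 5273)
287^32 ≡ 2035^2 = 4141225 ≡ 1920 (mod 5273)
287^64 ≡ 1920^2 = 3686400 ≡ 573 (mod 5273)
287^128 ≡ 573^2 = 328329 ≡ 1403 (mod 5273)
287^256 ≡ 1403^2 = 1968409 ≡ 1580 (mod 5273)
287^312 = 287^256 · 287^32 · 287^16 · 287^8 ≡ 1580 · 1920 · 2035 · 444 (mod 5273).
Accumulate the product:
1580 · 1920 = 3033600 ≡ 1625
1625 · 2035 = 3306875 ≡ 704
704 · 444 = 312576 ≡ 1469

1469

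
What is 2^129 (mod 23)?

2^1 ≡ 2 (mod 23)
2^2 ≡ 2^2 = 4 (mod 23)
2^4 ≡ 4^2 = 16 (mod 23)
2^8 ≡ 16^2 = 256 ≡ 3 (mod 23)
2^16 ≡ 3^2 = 9 (mod 23)
2^32 ≡ 9^2 = 81 ≡ 12 (mod 23)
2^64 ≡ 12^2 = 144 ≡ 6 (mod 23)
2^128 ≡ 6^2 = 36 ≡ 13 (mod 23)
2^129 = 2^128 · 2^1 ≡ 13 · 2 (mod 23).
13 · 2 = 26 ≡ 3 (mod 23).

3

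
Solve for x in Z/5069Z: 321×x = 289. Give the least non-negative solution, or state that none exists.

2717

gcd(321, 5069) = 1, so a unique solution mod 5069 exists.
321⁻¹ ≡ 1816 (mod 5069).
x ≡ 1816×289 ≡ 2717 (mod 5069).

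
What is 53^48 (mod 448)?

1

Compute successive squares:
48 in binary is 110000, i.e. 48 = 32 + 16.
53^1 ≡ 53 (mod 448)
53^2 ≡ 53^2 = 2809 ≡ 121 (mod 448)
53^4 ≡ 121^2 = 14641 ≡ 305 (mod 448)
53^8 ≡ 305^2 = 93025 ≡ 289 (mod 448)
53^16 ≡ 289^2 = 83521 ≡ 193 (mod 448)
53^32 ≡ 193^2 = 37249 ≡ 65 (mod 448)
53^48 = 53^32 × 53^16 ≡ 65 × 193 (mod 448).
65 × 193 = 12545 ≡ 1 (mod 448).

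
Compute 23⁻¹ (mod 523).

Apply the Euclidean algorithm and back-substitute:
523 = 22×23 + 17
23 = 1×17 + 6
17 = 2×6 + 5
6 = 1×5 + 1
5 = 5×1 + 0
gcd(23, 523) = 1, so the inverse exists.
Back-substitute for 1:
1 = 1×6 − 1×5
  = −1×17 + 3×6
  = 3×23 − 4×17
  = −4×523 + 91×23
So 23⁻¹ ≡ 91 (mod 523).

91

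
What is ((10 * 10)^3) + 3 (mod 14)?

10 * 10 = 100 ≡ 2 (mod 14)
(2)^3 ≡ 8 (mod 14)
8 + 3 = 11

11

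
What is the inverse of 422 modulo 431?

Apply the Euclidean algorithm and back-substitute:
431 = 1·422 + 9
422 = 46·9 + 8
9 = 1·8 + 1
8 = 8·1 + 0
gcd(422, 431) = 1, so the inverse exists.
Back-substitute for 1:
1 = 1·9 − 1·8
  = −1·422 + 47·9
  = 47·431 − 48·422
So 422⁻¹ ≡ −48 ≡ 383 (mod 431).

383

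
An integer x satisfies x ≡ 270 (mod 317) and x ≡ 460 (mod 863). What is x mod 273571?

58281

317⁻¹ mod 863: 317×814 ≡ 1 (mod 863), so 317⁻¹ ≡ 814.
x = 270 + 317×((460 − 270)×814 mod 863) = 270 + 317×183 = 58281.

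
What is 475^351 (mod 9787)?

2254

Using repeated squaring:
475^1 ≡ 475 (mod 9787)
475^2 ≡ 475^2 = 225625 ≡ 524 (mod 9787)
475^4 ≡ 524^2 = 274576 ≡ 540 (mod 9787)
475^8 ≡ 540^2 = 291600 ≡ 7777 (mod 9787)
475^16 ≡ 7777^2 = 60481729 ≡ 7856 (mod 9787)
475^32 ≡ 7856^2 = 61716736 ≡ 9701 (mod 9787)
475^64 ≡ 9701^2 = 94109401 ≡ 7396 (mod 9787)
475^128 ≡ 7396^2 = 54700816 ≡ 1273 (mod 9787)
475^256 ≡ 1273^2 = 1620529 ≡ 5674 (mod 9787)
475^351 = 475^256 × 475^64 × 475^16 × 475^8 × 475^4 × 475^2 × 475^1 ≡ 5674 × 7396 × 7856 × 7777 × 540 × 524 × 475 (mod 9787).
Accumulate the product:
5674 × 7396 = 41964904 ≡ 8035
8035 × 7856 = 63122960 ≡ 6597
6597 × 7777 = 51304869 ≡ 1415
1415 × 540 = 764100 ≡ 714
714 × 524 = 374136 ≡ 2230
2230 × 475 = 1059250 ≡ 2254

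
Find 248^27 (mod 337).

Compute successive squares:
248^1 ≡ 248 (mod 337)
248^2 ≡ 248^2 = 61504 ≡ 170 (mod 337)
248^4 ≡ 170^2 = 28900 ≡ 255 (mod 337)
248^8 ≡ 255^2 = 65025 ≡ 321 (mod 337)
248^16 ≡ 321^2 = 103041 ≡ 256 (mod 337)
248^27 = 248^16 · 248^8 · 248^2 · 248^1 ≡ 256 · 321 · 170 · 248 (mod 337).
Accumulate the product:
256 · 321 = 82176 ≡ 285
285 · 170 = 48450 ≡ 259
259 · 248 = 64232 ≡ 202

202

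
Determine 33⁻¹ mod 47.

10

Apply the Euclidean algorithm and back-substitute:
47 = 1×33 + 14
33 = 2×14 + 5
14 = 2×5 + 4
5 = 1×4 + 1
4 = 4×1 + 0
gcd(33, 47) = 1, so the inverse exists.
Bézout: 1 = −7×47 + 10×33.
So 33⁻¹ ≡ 10 (mod 47).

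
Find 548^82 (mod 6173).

82 in binary is 1010010, i.e. 82 = 64 + 16 + 2.
548^1 ≡ 548 (mod 6173)
548^2 ≡ 548^2 = 300304 ≡ 4000 (mod 6173)
548^4 ≡ 4000^2 = 16000000 ≡ 5757 (mod 6173)
548^8 ≡ 5757^2 = 33143049 ≡ 212 (mod 6173)
548^16 ≡ 212^2 = 44944 ≡ 1733 (mod 6173)
548^32 ≡ 1733^2 = 3003289 ≡ 3211 (mod 6173)
548^64 ≡ 3211^2 = 10310521 ≡ 1611 (mod 6173)
548^82 = 548^64 × 548^16 × 548^2 ≡ 1611 × 1733 × 4000 (mod 6173).
Accumulate the product:
1611 × 1733 = 2791863 ≡ 1667
1667 × 4000 = 6668000 ≡ 1160

1160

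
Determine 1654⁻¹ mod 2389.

13

2389 = 1×1654 + 735
1654 = 2×735 + 184
735 = 3×184 + 183
184 = 1×183 + 1
183 = 183×1 + 0
gcd(1654, 2389) = 1, so the inverse exists.
Bézout: 1 = −9×2389 + 13×1654.
So 1654⁻¹ ≡ 13 (mod 2389).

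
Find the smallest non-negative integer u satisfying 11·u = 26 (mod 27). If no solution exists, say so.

gcd(11, 27) = 1, so a unique solution mod 27 exists.
11⁻¹ ≡ 5 (mod 27).
u ≡ 5·26 ≡ 22 (mod 27).

22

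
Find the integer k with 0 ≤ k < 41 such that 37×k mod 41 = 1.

10

41 = 1·37 + 4
37 = 9·4 + 1
4 = 4·1 + 0
gcd(37, 41) = 1, so the inverse exists.
Back-substitute for 1:
1 = 1·37 − 9·4
  = −9·41 + 10·37
So 37⁻¹ ≡ 10 (mod 41).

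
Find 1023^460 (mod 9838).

460 in binary is 111001100, i.e. 460 = 256 + 128 + 64 + 8 + 4.
1023^1 ≡ 1023 (mod 9838)
1023^2 ≡ 1023^2 = 1046529 ≡ 3701 (mod 9838)
1023^4 ≡ 3701^2 = 13697401 ≡ 2905 (mod 9838)
1023^8 ≡ 2905^2 = 8439025 ≡ 7859 (mod 9838)
1023^16 ≡ 7859^2 = 61763881 ≡ 917 (mod 9838)
1023^32 ≡ 917^2 = 840889 ≡ 4659 (mod 9838)
1023^64 ≡ 4659^2 = 21706281 ≡ 3653 (mod 9838)
1023^128 ≡ 3653^2 = 13344409 ≡ 4081 (mod 9838)
1023^256 ≡ 4081^2 = 16654561 ≡ 8665 (mod 9838)
1023^460 = 1023^256 * 1023^128 * 1023^64 * 1023^8 * 1023^4 ≡ 8665 * 4081 * 3653 * 7859 * 2905 (mod 9838).
Accumulate the product:
8665 * 4081 = 35361865 ≡ 4093
4093 * 3653 = 14951729 ≡ 7807
7807 * 7859 = 61355213 ≡ 5445
5445 * 2905 = 15817725 ≡ 8059

8059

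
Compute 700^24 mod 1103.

130

By square-and-multiply:
700^1 ≡ 700 (mod 1103)
700^2 ≡ 700^2 = 490000 ≡ 268 (mod 1103)
700^4 ≡ 268^2 = 71824 ≡ 129 (mod 1103)
700^8 ≡ 129^2 = 16641 ≡ 96 (mod 1103)
700^16 ≡ 96^2 = 9216 ≡ 392 (mod 1103)
700^24 = 700^16 × 700^8 ≡ 392 × 96 (mod 1103).
392 × 96 = 37632 ≡ 130 (mod 1103).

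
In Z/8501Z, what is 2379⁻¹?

Apply the Euclidean algorithm and back-substitute:
8501 = 3*2379 + 1364
2379 = 1*1364 + 1015
1364 = 1*1015 + 349
1015 = 2*349 + 317
349 = 1*317 + 32
317 = 9*32 + 29
32 = 1*29 + 3
29 = 9*3 + 2
3 = 1*2 + 1
2 = 2*1 + 0
gcd(2379, 8501) = 1, so the inverse exists.
Bézout: 1 = 818*8501 − 2923*2379.
So 2379⁻¹ ≡ −2923 ≡ 5578 (mod 8501).

5578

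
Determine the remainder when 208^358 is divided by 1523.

281

Compute successive squares:
208^1 ≡ 208 (mod 1523)
208^2 ≡ 208^2 = 43264 ≡ 620 (mod 1523)
208^4 ≡ 620^2 = 384400 ≡ 604 (mod 1523)
208^8 ≡ 604^2 = 364816 ≡ 819 (mod 1523)
208^16 ≡ 819^2 = 670761 ≡ 641 (mod 1523)
208^32 ≡ 641^2 = 410881 ≡ 1194 (mod 1523)
208^64 ≡ 1194^2 = 1425636 ≡ 108 (mod 1523)
208^128 ≡ 108^2 = 11664 ≡ 1003 (mod 1523)
208^256 ≡ 1003^2 = 1006009 ≡ 829 (mod 1523)
208^358 = 208^256 · 208^64 · 208^32 · 208^4 · 208^2 ≡ 829 · 108 · 1194 · 604 · 620 (mod 1523).
Accumulate the product:
829 · 108 = 89532 ≡ 1198
1198 · 1194 = 1430412 ≡ 315
315 · 604 = 190260 ≡ 1408
1408 · 620 = 872960 ≡ 281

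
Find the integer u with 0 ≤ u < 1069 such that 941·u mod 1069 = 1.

309

By the extended Euclidean algorithm:
1069 = 1*941 + 128
941 = 7*128 + 45
128 = 2*45 + 38
45 = 1*38 + 7
38 = 5*7 + 3
7 = 2*3 + 1
3 = 3*1 + 0
gcd(941, 1069) = 1, so the inverse exists.
Bézout: 1 = −272*1069 + 309*941.
So 941⁻¹ ≡ 309 (mod 1069).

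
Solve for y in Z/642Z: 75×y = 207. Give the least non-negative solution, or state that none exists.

gcd(75, 642) = 3, and 3 | 207, so solutions exist.
Divide through by 3: 25×y ≡ 69 mod 214.
25⁻¹ ≡ 137 (mod 214).
y ≡ 137×69 ≡ 37 (mod 214).
The smallest non-negative solution is y = 37.

37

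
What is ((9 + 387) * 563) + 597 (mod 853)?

59

9 + 387 = 396
396 * 563 = 222948 ≡ 315 (mod 853)
315 + 597 = 912 ≡ 59 (mod 853)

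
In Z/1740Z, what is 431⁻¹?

1631

1740 = 4·431 + 16
431 = 26·16 + 15
16 = 1·15 + 1
15 = 15·1 + 0
gcd(431, 1740) = 1, so the inverse exists.
Bézout: 1 = 27·1740 − 109·431.
So 431⁻¹ ≡ −109 ≡ 1631 (mod 1740).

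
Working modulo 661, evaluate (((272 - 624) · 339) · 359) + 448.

272 - 624 = -352 ≡ 309 (mod 661)
309 · 339 = 104751 ≡ 313 (mod 661)
313 · 359 = 112367 ≡ 658 (mod 661)
658 + 448 = 1106 ≡ 445 (mod 661)

445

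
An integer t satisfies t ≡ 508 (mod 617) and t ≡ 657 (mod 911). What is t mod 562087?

552723

617⁻¹ mod 911: 617×220 ≡ 1 (mod 911), so 617⁻¹ ≡ 220.
t = 508 + 617×((657 − 508)×220 mod 911) = 508 + 617×895 = 552723.
Check: 552723 mod 617 = 508, 552723 mod 911 = 657. ✓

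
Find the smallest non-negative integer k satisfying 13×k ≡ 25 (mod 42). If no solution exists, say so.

gcd(13, 42) = 1, so a unique solution mod 42 exists.
13⁻¹ ≡ 13 (mod 42).
k ≡ 13×25 ≡ 31 (mod 42).

31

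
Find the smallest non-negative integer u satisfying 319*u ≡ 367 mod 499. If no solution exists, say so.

gcd(319, 499) = 1, so a unique solution mod 499 exists.
319⁻¹ ≡ 219 (mod 499).
u ≡ 219*367 ≡ 34 (mod 499).

34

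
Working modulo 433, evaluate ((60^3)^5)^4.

(60)^3 ≡ 366 (mod 433)
(366)^5 ≡ 69 (mod 433)
(69)^4 ≡ 4 (mod 433)

4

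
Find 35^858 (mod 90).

55

Compute successive squares:
858 in binary is 1101011010, i.e. 858 = 512 + 256 + 64 + 16 + 8 + 2.
35^1 ≡ 35 (mod 90)
35^2 ≡ 35^2 = 1225 ≡ 55 (mod 90)
35^4 ≡ 55^2 = 3025 ≡ 55 (mod 90)
35^8 ≡ 55^2 = 3025 ≡ 55 (mod 90)
35^16 ≡ 55^2 = 3025 ≡ 55 (mod 90)
35^32 ≡ 55^2 = 3025 ≡ 55 (mod 90)
35^64 ≡ 55^2 = 3025 ≡ 55 (mod 90)
35^128 ≡ 55^2 = 3025 ≡ 55 (mod 90)
35^256 ≡ 55^2 = 3025 ≡ 55 (mod 90)
35^512 ≡ 55^2 = 3025 ≡ 55 (mod 90)
35^858 = 35^512 * 35^256 * 35^64 * 35^16 * 35^8 * 35^2 ≡ 55 * 55 * 55 * 55 * 55 * 55 (mod 90).
Accumulate the product:
55 * 55 = 3025 ≡ 55
55 * 55 = 3025 ≡ 55
55 * 55 = 3025 ≡ 55
55 * 55 = 3025 ≡ 55
55 * 55 = 3025 ≡ 55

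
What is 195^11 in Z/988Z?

By square-and-multiply:
11 in binary is 1011, i.e. 11 = 8 + 2 + 1.
195^1 ≡ 195 (mod 988)
195^2 ≡ 195^2 = 38025 ≡ 481 (mod 988)
195^4 ≡ 481^2 = 231361 ≡ 169 (mod 988)
195^8 ≡ 169^2 = 28561 ≡ 897 (mod 988)
195^11 = 195^8 · 195^2 · 195^1 ≡ 897 · 481 · 195 (mod 988).
Accumulate the product:
897 · 481 = 431457 ≡ 689
689 · 195 = 134355 ≡ 975

975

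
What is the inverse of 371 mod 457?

271

457 = 1×371 + 86
371 = 4×86 + 27
86 = 3×27 + 5
27 = 5×5 + 2
5 = 2×2 + 1
2 = 2×1 + 0
gcd(371, 457) = 1, so the inverse exists.
Bézout: 1 = 151×457 − 186×371.
So 371⁻¹ ≡ −186 ≡ 271 (mod 457).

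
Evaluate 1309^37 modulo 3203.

1174

Using repeated squaring:
37 in binary is 100101, i.e. 37 = 32 + 4 + 1.
1309^1 ≡ 1309 (mod 3203)
1309^2 ≡ 1309^2 = 1713481 ≡ 3079 (mod 3203)
1309^4 ≡ 3079^2 = 9480241 ≡ 2564 (mod 3203)
1309^8 ≡ 2564^2 = 6574096 ≡ 1540 (mod 3203)
1309^16 ≡ 1540^2 = 2371600 ≡ 1380 (mod 3203)
1309^32 ≡ 1380^2 = 1904400 ≡ 1818 (mod 3203)
1309^37 = 1309^32 × 1309^4 × 1309^1 ≡ 1818 × 2564 × 1309 (mod 3203).
Accumulate the product:
1818 × 2564 = 4661352 ≡ 987
987 × 1309 = 1291983 ≡ 1174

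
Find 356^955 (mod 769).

507

Compute successive squares:
955 in binary is 1110111011, i.e. 955 = 512 + 256 + 128 + 32 + 16 + 8 + 2 + 1.
356^1 ≡ 356 (mod 769)
356^2 ≡ 356^2 = 126736 ≡ 620 (mod 769)
356^4 ≡ 620^2 = 384400 ≡ 669 (mod 769)
356^8 ≡ 669^2 = 447561 ≡ 3 (mod 769)
356^16 ≡ 3^2 = 9 (mod 769)
356^32 ≡ 9^2 = 81 (mod 769)
356^64 ≡ 81^2 = 6561 ≡ 409 (mod 769)
356^128 ≡ 409^2 = 167281 ≡ 408 (mod 769)
356^256 ≡ 408^2 = 166464 ≡ 360 (mod 769)
356^512 ≡ 360^2 = 129600 ≡ 408 (mod 769)
356^955 = 356^512 · 356^256 · 356^128 · 356^32 · 356^16 · 356^8 · 356^2 · 356^1 ≡ 408 · 360 · 408 · 81 · 9 · 3 · 620 · 356 (mod 769).
Accumulate the product:
408 · 360 = 146880 ≡ 1
1 · 408 = 408
408 · 81 = 33048 ≡ 750
750 · 9 = 6750 ≡ 598
598 · 3 = 1794 ≡ 256
256 · 620 = 158720 ≡ 306
306 · 356 = 108936 ≡ 507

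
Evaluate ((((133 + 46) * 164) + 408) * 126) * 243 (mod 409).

133 + 46 = 179
179 * 164 = 29356 ≡ 317 (mod 409)
317 + 408 = 725 ≡ 316 (mod 409)
316 * 126 = 39816 ≡ 143 (mod 409)
143 * 243 = 34749 ≡ 393 (mod 409)

393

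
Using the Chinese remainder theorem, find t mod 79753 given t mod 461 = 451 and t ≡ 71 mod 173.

47473

461⁻¹ mod 173: 461·170 ≡ 1 (mod 173), so 461⁻¹ ≡ 170.
t = 451 + 461·((71 − 451)·170 mod 173) = 451 + 461·102 = 47473.
Check: 47473 mod 461 = 451, 47473 mod 173 = 71. ✓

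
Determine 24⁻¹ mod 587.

318

587 = 24·24 + 11
24 = 2·11 + 2
11 = 5·2 + 1
2 = 2·1 + 0
gcd(24, 587) = 1, so the inverse exists.
Bézout: 1 = 11·587 − 269·24.
So 24⁻¹ ≡ −269 ≡ 318 (mod 587).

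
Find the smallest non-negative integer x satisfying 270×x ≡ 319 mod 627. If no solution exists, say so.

no solution

gcd(270, 627) = 3, and 3 does not divide 319.
So the congruence has no solution.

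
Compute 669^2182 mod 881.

By square-and-multiply:
2182 in binary is 100010000110, i.e. 2182 = 2048 + 128 + 4 + 2.
669^1 ≡ 669 (mod 881)
669^2 ≡ 669^2 = 447561 ≡ 13 (mod 881)
669^4 ≡ 13^2 = 169 (mod 881)
669^8 ≡ 169^2 = 28561 ≡ 369 (mod 881)
669^16 ≡ 369^2 = 136161 ≡ 487 (mod 881)
669^32 ≡ 487^2 = 237169 ≡ 180 (mod 881)
669^64 ≡ 180^2 = 32400 ≡ 684 (mod 881)
669^128 ≡ 684^2 = 467856 ≡ 45 (mod 881)
669^256 ≡ 45^2 = 2025 ≡ 263 (mod 881)
669^512 ≡ 263^2 = 69169 ≡ 451 (mod 881)
669^1024 ≡ 451^2 = 203401 ≡ 771 (mod 881)
669^2048 ≡ 771^2 = 594441 ≡ 647 (mod 881)
669^2182 = 669^2048 × 669^128 × 669^4 × 669^2 ≡ 647 × 45 × 169 × 13 (mod 881).
Accumulate the product:
647 × 45 = 29115 ≡ 42
42 × 169 = 7098 ≡ 50
50 × 13 = 650

650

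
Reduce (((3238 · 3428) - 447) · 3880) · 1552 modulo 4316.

3238 · 3428 = 11099864 ≡ 3428 (mod 4316)
3428 - 447 = 2981
2981 · 3880 = 11566280 ≡ 3716 (mod 4316)
3716 · 1552 = 5767232 ≡ 1056 (mod 4316)

1056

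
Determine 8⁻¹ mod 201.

201 = 25*8 + 1
8 = 8*1 + 0
gcd(8, 201) = 1, so the inverse exists.
Bézout: 1 = 1*201 − 25*8.
So 8⁻¹ ≡ −25 ≡ 176 (mod 201).

176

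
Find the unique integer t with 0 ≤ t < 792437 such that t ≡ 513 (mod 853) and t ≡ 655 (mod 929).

645381

853⁻¹ mod 929: 853·110 ≡ 1 (mod 929), so 853⁻¹ ≡ 110.
t = 513 + 853·((655 − 513)·110 mod 929) = 513 + 853·756 = 645381.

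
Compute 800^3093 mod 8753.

3093 in binary is 110000010101, i.e. 3093 = 2048 + 1024 + 16 + 4 + 1.
800^1 ≡ 800 (mod 8753)
800^2 ≡ 800^2 = 640000 ≡ 1031 (mod 8753)
800^4 ≡ 1031^2 = 1062961 ≡ 3848 (mod 8753)
800^8 ≡ 3848^2 = 14807104 ≡ 5781 (mod 8753)
800^16 ≡ 5781^2 = 33419961 ≡ 1007 (mod 8753)
800^32 ≡ 1007^2 = 1014049 ≡ 7454 (mod 8753)
800^64 ≡ 7454^2 = 55562116 ≡ 6825 (mod 8753)
800^128 ≡ 6825^2 = 46580625 ≡ 5912 (mod 8753)
800^256 ≡ 5912^2 = 34951744 ≡ 1015 (mod 8753)
800^512 ≡ 1015^2 = 1030225 ≡ 6124 (mod 8753)
800^1024 ≡ 6124^2 = 37503376 ≡ 5524 (mod 8753)
800^2048 ≡ 5524^2 = 30514576 ≡ 1618 (mod 8753)
800^3093 = 800^2048 × 800^1024 × 800^16 × 800^4 × 800^1 ≡ 1618 × 5524 × 1007 × 3848 × 800 (mod 8753).
Accumulate the product:
1618 × 5524 = 8937832 ≡ 1019
1019 × 1007 = 1026133 ≡ 2032
2032 × 3848 = 7819136 ≡ 2707
2707 × 800 = 2165600 ≡ 3609

3609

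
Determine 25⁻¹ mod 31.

5

31 = 1×25 + 6
25 = 4×6 + 1
6 = 6×1 + 0
gcd(25, 31) = 1, so the inverse exists.
Bézout: 1 = −4×31 + 5×25.
So 25⁻¹ ≡ 5 (mod 31).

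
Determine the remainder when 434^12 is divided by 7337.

5569

Using repeated squaring:
434^1 ≡ 434 (mod 7337)
434^2 ≡ 434^2 = 188356 ≡ 4931 (mod 7337)
434^4 ≡ 4931^2 = 24314761 ≡ 7280 (mod 7337)
434^8 ≡ 7280^2 = 52998400 ≡ 3249 (mod 7337)
434^12 = 434^8 · 434^4 ≡ 3249 · 7280 (mod 7337).
3249 · 7280 = 23652720 ≡ 5569 (mod 7337).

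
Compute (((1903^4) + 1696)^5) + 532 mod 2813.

(1903)^4 ≡ 315 (mod 2813)
315 + 1696 = 2011
(2011)^5 ≡ 2676 (mod 2813)
2676 + 532 = 3208 ≡ 395 (mod 2813)

395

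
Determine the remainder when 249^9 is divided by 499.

Using repeated squaring:
249^1 ≡ 249 (mod 499)
249^2 ≡ 249^2 = 62001 ≡ 125 (mod 499)
249^4 ≡ 125^2 = 15625 ≡ 156 (mod 499)
249^8 ≡ 156^2 = 24336 ≡ 384 (mod 499)
249^9 = 249^8 * 249^1 ≡ 384 * 249 (mod 499).
384 * 249 = 95616 ≡ 307 (mod 499).

307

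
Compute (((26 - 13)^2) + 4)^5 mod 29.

28

26 - 13 = 13
(13)^2 ≡ 24 (mod 29)
24 + 4 = 28
(28)^5 ≡ 28 (mod 29)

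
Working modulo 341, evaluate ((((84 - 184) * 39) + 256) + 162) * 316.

95

84 - 184 = -100 ≡ 241 (mod 341)
241 * 39 = 9399 ≡ 192 (mod 341)
192 + 256 = 448 ≡ 107 (mod 341)
107 + 162 = 269
269 * 316 = 85004 ≡ 95 (mod 341)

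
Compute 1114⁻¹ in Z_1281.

652

1281 = 1*1114 + 167
1114 = 6*167 + 112
167 = 1*112 + 55
112 = 2*55 + 2
55 = 27*2 + 1
2 = 2*1 + 0
gcd(1114, 1281) = 1, so the inverse exists.
Back-substitute for 1:
1 = 1*55 − 27*2
  = −27*112 + 55*55
  = 55*167 − 82*112
  = −82*1114 + 547*167
  = 547*1281 − 629*1114
So 1114⁻¹ ≡ −629 ≡ 652 (mod 1281).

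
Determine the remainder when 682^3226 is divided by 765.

By square-and-multiply:
3226 in binary is 110010011010, i.e. 3226 = 2048 + 1024 + 128 + 16 + 8 + 2.
682^1 ≡ 682 (mod 765)
682^2 ≡ 682^2 = 465124 ≡ 4 (mod 765)
682^4 ≡ 4^2 = 16 (mod 765)
682^8 ≡ 16^2 = 256 (mod 765)
682^16 ≡ 256^2 = 65536 ≡ 511 (mod 765)
682^32 ≡ 511^2 = 261121 ≡ 256 (mod 765)
682^64 ≡ 256^2 = 65536 ≡ 511 (mod 765)
682^128 ≡ 511^2 = 261121 ≡ 256 (mod 765)
682^256 ≡ 256^2 = 65536 ≡ 511 (mod 765)
682^512 ≡ 511^2 = 261121 ≡ 256 (mod 765)
682^1024 ≡ 256^2 = 65536 ≡ 511 (mod 765)
682^2048 ≡ 511^2 = 261121 ≡ 256 (mod 765)
682^3226 = 682^2048 · 682^1024 · 682^128 · 682^16 · 682^8 · 682^2 ≡ 256 · 511 · 256 · 511 · 256 · 4 (mod 765).
Accumulate the product:
256 · 511 = 130816 ≡ 1
1 · 256 = 256
256 · 511 = 130816 ≡ 1
1 · 256 = 256
256 · 4 = 1024 ≡ 259

259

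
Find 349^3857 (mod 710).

159

3857 in binary is 111100010001, i.e. 3857 = 2048 + 1024 + 512 + 256 + 16 + 1.
349^1 ≡ 349 (mod 710)
349^2 ≡ 349^2 = 121801 ≡ 391 (mod 710)
349^4 ≡ 391^2 = 152881 ≡ 231 (mod 710)
349^8 ≡ 231^2 = 53361 ≡ 111 (mod 710)
349^16 ≡ 111^2 = 12321 ≡ 251 (mod 710)
349^32 ≡ 251^2 = 63001 ≡ 521 (mod 710)
349^64 ≡ 521^2 = 271441 ≡ 221 (mod 710)
349^128 ≡ 221^2 = 48841 ≡ 561 (mod 710)
349^256 ≡ 561^2 = 314721 ≡ 191 (mod 710)
349^512 ≡ 191^2 = 36481 ≡ 271 (mod 710)
349^1024 ≡ 271^2 = 73441 ≡ 311 (mod 710)
349^2048 ≡ 311^2 = 96721 ≡ 161 (mod 710)
349^3857 = 349^2048 * 349^1024 * 349^512 * 349^256 * 349^16 * 349^1 ≡ 161 * 311 * 271 * 191 * 251 * 349 (mod 710).
Accumulate the product:
161 * 311 = 50071 ≡ 371
371 * 271 = 100541 ≡ 431
431 * 191 = 82321 ≡ 671
671 * 251 = 168421 ≡ 151
151 * 349 = 52699 ≡ 159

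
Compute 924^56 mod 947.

270

924^1 ≡ 924 (mod 947)
924^2 ≡ 924^2 = 853776 ≡ 529 (mod 947)
924^4 ≡ 529^2 = 279841 ≡ 476 (mod 947)
924^8 ≡ 476^2 = 226576 ≡ 243 (mod 947)
924^16 ≡ 243^2 = 59049 ≡ 335 (mod 947)
924^32 ≡ 335^2 = 112225 ≡ 479 (mod 947)
924^56 = 924^32 * 924^16 * 924^8 ≡ 479 * 335 * 243 (mod 947).
Accumulate the product:
479 * 335 = 160465 ≡ 422
422 * 243 = 102546 ≡ 270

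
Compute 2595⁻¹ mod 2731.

1988

Apply the Euclidean algorithm and back-substitute:
2731 = 1·2595 + 136
2595 = 19·136 + 11
136 = 12·11 + 4
11 = 2·4 + 3
4 = 1·3 + 1
3 = 3·1 + 0
gcd(2595, 2731) = 1, so the inverse exists.
Bézout: 1 = 706·2731 − 743·2595.
So 2595⁻¹ ≡ −743 ≡ 1988 (mod 2731).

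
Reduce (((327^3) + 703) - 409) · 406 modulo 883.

(327)^3 ≡ 749 (mod 883)
749 + 703 = 1452 ≡ 569 (mod 883)
569 - 409 = 160
160 · 406 = 64960 ≡ 501 (mod 883)

501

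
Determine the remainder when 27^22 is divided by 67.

1

By square-and-multiply:
22 in binary is 10110, i.e. 22 = 16 + 4 + 2.
27^1 ≡ 27 (mod 67)
27^2 ≡ 27^2 = 729 ≡ 59 (mod 67)
27^4 ≡ 59^2 = 3481 ≡ 64 (mod 67)
27^8 ≡ 64^2 = 4096 ≡ 9 (mod 67)
27^16 ≡ 9^2 = 81 ≡ 14 (mod 67)
27^22 = 27^16 × 27^4 × 27^2 ≡ 14 × 64 × 59 (mod 67).
Accumulate the product:
14 × 64 = 896 ≡ 25
25 × 59 = 1475 ≡ 1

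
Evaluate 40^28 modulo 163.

40

By square-and-multiply:
40^1 ≡ 40 (mod 163)
40^2 ≡ 40^2 = 1600 ≡ 133 (mod 163)
40^4 ≡ 133^2 = 17689 ≡ 85 (mod 163)
40^8 ≡ 85^2 = 7225 ≡ 53 (mod 163)
40^16 ≡ 53^2 = 2809 ≡ 38 (mod 163)
40^28 = 40^16 · 40^8 · 40^4 ≡ 38 · 53 · 85 (mod 163).
Accumulate the product:
38 · 53 = 2014 ≡ 58
58 · 85 = 4930 ≡ 40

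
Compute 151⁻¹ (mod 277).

By the extended Euclidean algorithm:
277 = 1·151 + 126
151 = 1·126 + 25
126 = 5·25 + 1
25 = 25·1 + 0
gcd(151, 277) = 1, so the inverse exists.
Bézout: 1 = 6·277 − 11·151.
So 151⁻¹ ≡ −11 ≡ 266 (mod 277).

266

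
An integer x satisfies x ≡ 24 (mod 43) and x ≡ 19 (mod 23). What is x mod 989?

43⁻¹ mod 23: 43×15 ≡ 1 (mod 23), so 43⁻¹ ≡ 15.
x = 24 + 43×((19 − 24)×15 mod 23) = 24 + 43×17 = 755.

755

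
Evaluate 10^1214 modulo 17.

10^1 ≡ 10 (mod 17)
10^2 ≡ 10^2 = 100 ≡ 15 (mod 17)
10^4 ≡ 15^2 = 225 ≡ 4 (mod 17)
10^8 ≡ 4^2 = 16 (mod 17)
10^16 ≡ 16^2 = 256 ≡ 1 (mod 17)
10^32 ≡ 1^2 = 1 (mod 17)
10^64 ≡ 1^2 = 1 (mod 17)
10^128 ≡ 1^2 = 1 (mod 17)
10^256 ≡ 1^2 = 1 (mod 17)
10^512 ≡ 1^2 = 1 (mod 17)
10^1024 ≡ 1^2 = 1 (mod 17)
10^1214 = 10^1024 × 10^128 × 10^32 × 10^16 × 10^8 × 10^4 × 10^2 ≡ 1 × 1 × 1 × 1 × 16 × 4 × 15 (mod 17).
Accumulate the product:
1 × 1 = 1
1 × 1 = 1
1 × 1 = 1
1 × 16 = 16
16 × 4 = 64 ≡ 13
13 × 15 = 195 ≡ 8

8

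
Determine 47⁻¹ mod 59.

54

By the extended Euclidean algorithm:
59 = 1×47 + 12
47 = 3×12 + 11
12 = 1×11 + 1
11 = 11×1 + 0
gcd(47, 59) = 1, so the inverse exists.
Bézout: 1 = 4×59 − 5×47.
So 47⁻¹ ≡ −5 ≡ 54 (mod 59).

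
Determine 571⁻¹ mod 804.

By the extended Euclidean algorithm:
804 = 1*571 + 233
571 = 2*233 + 105
233 = 2*105 + 23
105 = 4*23 + 13
23 = 1*13 + 10
13 = 1*10 + 3
10 = 3*3 + 1
3 = 3*1 + 0
gcd(571, 804) = 1, so the inverse exists.
Back-substitute for 1:
1 = 1*10 − 3*3
  = −3*13 + 4*10
  = 4*23 − 7*13
  = −7*105 + 32*23
  = 32*233 − 71*105
  = −71*571 + 174*233
  = 174*804 − 245*571
So 571⁻¹ ≡ −245 ≡ 559 (mod 804).

559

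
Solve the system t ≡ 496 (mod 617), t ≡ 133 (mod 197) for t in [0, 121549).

80706

617⁻¹ mod 197: 617*144 ≡ 1 (mod 197), so 617⁻¹ ≡ 144.
t = 496 + 617*((133 − 496)*144 mod 197) = 496 + 617*130 = 80706.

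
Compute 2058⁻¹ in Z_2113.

2113 = 1·2058 + 55
2058 = 37·55 + 23
55 = 2·23 + 9
23 = 2·9 + 5
9 = 1·5 + 4
5 = 1·4 + 1
4 = 4·1 + 0
gcd(2058, 2113) = 1, so the inverse exists.
Back-substitute for 1:
1 = 1·5 − 1·4
  = −1·9 + 2·5
  = 2·23 − 5·9
  = −5·55 + 12·23
  = 12·2058 − 449·55
  = −449·2113 + 461·2058
So 2058⁻¹ ≡ 461 (mod 2113).

461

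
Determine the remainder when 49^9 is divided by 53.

9 in binary is 1001, i.e. 9 = 8 + 1.
49^1 ≡ 49 (mod 53)
49^2 ≡ 49^2 = 2401 ≡ 16 (mod 53)
49^4 ≡ 16^2 = 256 ≡ 44 (mod 53)
49^8 ≡ 44^2 = 1936 ≡ 28 (mod 53)
49^9 = 49^8 × 49^1 ≡ 28 × 49 (mod 53).
28 × 49 = 1372 ≡ 47 (mod 53).

47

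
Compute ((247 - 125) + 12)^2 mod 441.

247 - 125 = 122
122 + 12 = 134
(134)^2 ≡ 316 (mod 441)

316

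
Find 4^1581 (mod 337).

By square-and-multiply:
1581 in binary is 11000101101, i.e. 1581 = 1024 + 512 + 32 + 8 + 4 + 1.
4^1 ≡ 4 (mod 337)
4^2 ≡ 4^2 = 16 (mod 337)
4^4 ≡ 16^2 = 256 (mod 337)
4^8 ≡ 256^2 = 65536 ≡ 158 (mod 337)
4^16 ≡ 158^2 = 24964 ≡ 26 (mod 337)
4^32 ≡ 26^2 = 676 ≡ 2 (mod 337)
4^64 ≡ 2^2 = 4 (mod 337)
4^128 ≡ 4^2 = 16 (mod 337)
4^256 ≡ 16^2 = 256 (mod 337)
4^512 ≡ 256^2 = 65536 ≡ 158 (mod 337)
4^1024 ≡ 158^2 = 24964 ≡ 26 (mod 337)
4^1581 = 4^1024 × 4^512 × 4^32 × 4^8 × 4^4 × 4^1 ≡ 26 × 158 × 2 × 158 × 256 × 4 (mod 337).
Accumulate the product:
26 × 158 = 4108 ≡ 64
64 × 2 = 128
128 × 158 = 20224 ≡ 4
4 × 256 = 1024 ≡ 13
13 × 4 = 52

52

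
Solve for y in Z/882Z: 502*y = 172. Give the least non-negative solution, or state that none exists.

gcd(502, 882) = 2, and 2 | 172, so solutions exist.
Divide through by 2: 251*y ≡ 86 mod 441.
251⁻¹ ≡ 188 (mod 441).
y ≡ 188*86 ≡ 292 (mod 441).
The smallest non-negative solution is y = 292.

292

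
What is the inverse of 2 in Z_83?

By the extended Euclidean algorithm:
83 = 41×2 + 1
2 = 2×1 + 0
gcd(2, 83) = 1, so the inverse exists.
Bézout: 1 = 1×83 − 41×2.
So 2⁻¹ ≡ −41 ≡ 42 (mod 83).

42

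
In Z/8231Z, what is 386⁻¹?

5992

By the extended Euclidean algorithm:
8231 = 21×386 + 125
386 = 3×125 + 11
125 = 11×11 + 4
11 = 2×4 + 3
4 = 1×3 + 1
3 = 3×1 + 0
gcd(386, 8231) = 1, so the inverse exists.
Back-substitute for 1:
1 = 1×4 − 1×3
  = −1×11 + 3×4
  = 3×125 − 34×11
  = −34×386 + 105×125
  = 105×8231 − 2239×386
So 386⁻¹ ≡ −2239 ≡ 5992 (mod 8231).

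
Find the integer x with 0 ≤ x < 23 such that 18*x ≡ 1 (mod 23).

9

By the extended Euclidean algorithm:
23 = 1×18 + 5
18 = 3×5 + 3
5 = 1×3 + 2
3 = 1×2 + 1
2 = 2×1 + 0
gcd(18, 23) = 1, so the inverse exists.
Back-substitute for 1:
1 = 1×3 − 1×2
  = −1×5 + 2×3
  = 2×18 − 7×5
  = −7×23 + 9×18
So 18⁻¹ ≡ 9 (mod 23).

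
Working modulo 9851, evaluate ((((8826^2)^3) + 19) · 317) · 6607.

(8826)^2 ≡ 6419 (mod 9851)
(6419)^3 ≡ 949 (mod 9851)
949 + 19 = 968
968 · 317 = 306856 ≡ 1475 (mod 9851)
1475 · 6607 = 9745325 ≡ 2686 (mod 9851)

2686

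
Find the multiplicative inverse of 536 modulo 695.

271

Run the extended Euclidean algorithm:
695 = 1*536 + 159
536 = 3*159 + 59
159 = 2*59 + 41
59 = 1*41 + 18
41 = 2*18 + 5
18 = 3*5 + 3
5 = 1*3 + 2
3 = 1*2 + 1
2 = 2*1 + 0
gcd(536, 695) = 1, so the inverse exists.
Back-substitute for 1:
1 = 1*3 − 1*2
  = −1*5 + 2*3
  = 2*18 − 7*5
  = −7*41 + 16*18
  = 16*59 − 23*41
  = −23*159 + 62*59
  = 62*536 − 209*159
  = −209*695 + 271*536
So 536⁻¹ ≡ 271 (mod 695).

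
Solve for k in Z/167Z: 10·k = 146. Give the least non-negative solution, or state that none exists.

48

gcd(10, 167) = 1, so a unique solution mod 167 exists.
10⁻¹ ≡ 117 (mod 167).
k ≡ 117·146 ≡ 48 (mod 167).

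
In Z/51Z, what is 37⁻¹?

51 = 1*37 + 14
37 = 2*14 + 9
14 = 1*9 + 5
9 = 1*5 + 4
5 = 1*4 + 1
4 = 4*1 + 0
gcd(37, 51) = 1, so the inverse exists.
Bézout: 1 = 8*51 − 11*37.
So 37⁻¹ ≡ −11 ≡ 40 (mod 51).

40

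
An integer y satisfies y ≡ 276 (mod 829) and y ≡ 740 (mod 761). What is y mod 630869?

829⁻¹ mod 761: 829×526 ≡ 1 (mod 761), so 829⁻¹ ≡ 526.
y = 276 + 829×((740 − 276)×526 mod 761) = 276 + 829×544 = 451252.

451252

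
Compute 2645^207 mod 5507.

2645^1 ≡ 2645 (mod 5507)
2645^2 ≡ 2645^2 = 6996025 ≡ 2135 (mod 5507)
2645^4 ≡ 2135^2 = 4558225 ≡ 3936 (mod 5507)
2645^8 ≡ 3936^2 = 15492096 ≡ 905 (mod 5507)
2645^16 ≡ 905^2 = 819025 ≡ 3989 (mod 5507)
2645^32 ≡ 3989^2 = 15912121 ≡ 2398 (mod 5507)
2645^64 ≡ 2398^2 = 5750404 ≡ 1096 (mod 5507)
2645^128 ≡ 1096^2 = 1201216 ≡ 690 (mod 5507)
2645^207 = 2645^128 · 2645^64 · 2645^8 · 2645^4 · 2645^2 · 2645^1 ≡ 690 · 1096 · 905 · 3936 · 2135 · 2645 (mod 5507).
Accumulate the product:
690 · 1096 = 756240 ≡ 1781
1781 · 905 = 1611805 ≡ 3761
3761 · 3936 = 14803296 ≡ 480
480 · 2135 = 1024800 ≡ 498
498 · 2645 = 1317210 ≡ 1037

1037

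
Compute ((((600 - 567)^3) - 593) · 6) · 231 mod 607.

63

600 - 567 = 33
(33)^3 ≡ 124 (mod 607)
124 - 593 = -469 ≡ 138 (mod 607)
138 · 6 = 828 ≡ 221 (mod 607)
221 · 231 = 51051 ≡ 63 (mod 607)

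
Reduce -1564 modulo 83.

-1564 = -19·83 + 13, so -1564 ≡ 13 (mod 83).

13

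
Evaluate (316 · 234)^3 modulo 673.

316 · 234 = 73944 ≡ 587 (mod 673)
(587)^3 ≡ 602 (mod 673)

602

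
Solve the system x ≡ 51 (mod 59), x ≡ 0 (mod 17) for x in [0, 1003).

51

59⁻¹ mod 17: 59*15 ≡ 1 (mod 17), so 59⁻¹ ≡ 15.
x = 51 + 59*((0 − 51)*15 mod 17) = 51 + 59*0 = 51.
Check: 51 mod 59 = 51, 51 mod 17 = 0. ✓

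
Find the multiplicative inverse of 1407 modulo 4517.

Apply the Euclidean algorithm and back-substitute:
4517 = 3·1407 + 296
1407 = 4·296 + 223
296 = 1·223 + 73
223 = 3·73 + 4
73 = 18·4 + 1
4 = 4·1 + 0
gcd(1407, 4517) = 1, so the inverse exists.
Back-substitute for 1:
1 = 1·73 − 18·4
  = −18·223 + 55·73
  = 55·296 − 73·223
  = −73·1407 + 347·296
  = 347·4517 − 1114·1407
So 1407⁻¹ ≡ −1114 ≡ 3403 (mod 4517).

3403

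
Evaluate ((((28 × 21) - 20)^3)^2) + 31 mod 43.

35

28 × 21 = 588 ≡ 29 (mod 43)
29 - 20 = 9
(9)^3 ≡ 41 (mod 43)
(41)^2 ≡ 4 (mod 43)
4 + 31 = 35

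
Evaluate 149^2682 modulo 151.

19

2682 in binary is 101001111010, i.e. 2682 = 2048 + 512 + 64 + 32 + 16 + 8 + 2.
149^1 ≡ 149 (mod 151)
149^2 ≡ 149^2 = 22201 ≡ 4 (mod 151)
149^4 ≡ 4^2 = 16 (mod 151)
149^8 ≡ 16^2 = 256 ≡ 105 (mod 151)
149^16 ≡ 105^2 = 11025 ≡ 2 (mod 151)
149^32 ≡ 2^2 = 4 (mod 151)
149^64 ≡ 4^2 = 16 (mod 151)
149^128 ≡ 16^2 = 256 ≡ 105 (mod 151)
149^256 ≡ 105^2 = 11025 ≡ 2 (mod 151)
149^512 ≡ 2^2 = 4 (mod 151)
149^1024 ≡ 4^2 = 16 (mod 151)
149^2048 ≡ 16^2 = 256 ≡ 105 (mod 151)
149^2682 = 149^2048 * 149^512 * 149^64 * 149^32 * 149^16 * 149^8 * 149^2 ≡ 105 * 4 * 16 * 4 * 2 * 105 * 4 (mod 151).
Accumulate the product:
105 * 4 = 420 ≡ 118
118 * 16 = 1888 ≡ 76
76 * 4 = 304 ≡ 2
2 * 2 = 4
4 * 105 = 420 ≡ 118
118 * 4 = 472 ≡ 19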